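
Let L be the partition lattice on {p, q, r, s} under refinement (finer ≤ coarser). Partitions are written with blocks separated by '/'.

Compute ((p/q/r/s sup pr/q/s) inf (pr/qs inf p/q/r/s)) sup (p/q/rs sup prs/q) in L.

p/q/r/s ∨ pr/q/s = pr/q/s
pr/qs ∧ p/q/r/s = p/q/r/s
pr/q/s ∧ p/q/r/s = p/q/r/s
p/q/rs ∨ prs/q = prs/q
p/q/r/s ∨ prs/q = prs/q

prs/q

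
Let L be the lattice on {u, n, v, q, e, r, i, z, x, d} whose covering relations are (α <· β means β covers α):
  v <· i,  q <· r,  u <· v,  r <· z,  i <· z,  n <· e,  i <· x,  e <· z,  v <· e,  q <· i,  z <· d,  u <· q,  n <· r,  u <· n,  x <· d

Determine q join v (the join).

i

Common upper bounds of {q, v}: d, i, x, z.
The least among these is i.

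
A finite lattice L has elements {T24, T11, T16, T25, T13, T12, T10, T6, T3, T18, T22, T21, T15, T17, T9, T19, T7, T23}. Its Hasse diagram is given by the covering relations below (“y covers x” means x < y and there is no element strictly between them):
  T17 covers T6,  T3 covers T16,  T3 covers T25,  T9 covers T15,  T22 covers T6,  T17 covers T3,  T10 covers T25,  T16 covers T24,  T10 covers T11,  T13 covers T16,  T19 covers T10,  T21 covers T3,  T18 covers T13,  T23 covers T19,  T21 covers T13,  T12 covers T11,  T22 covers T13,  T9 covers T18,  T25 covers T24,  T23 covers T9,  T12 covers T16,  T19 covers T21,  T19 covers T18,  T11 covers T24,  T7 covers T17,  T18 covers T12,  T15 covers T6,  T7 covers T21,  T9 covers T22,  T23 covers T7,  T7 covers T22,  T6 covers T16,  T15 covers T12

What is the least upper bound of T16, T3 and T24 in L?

T3

Common upper bounds of {T16, T3, T24}: T17, T19, T21, T23, T3, T7.
The least among these is T3.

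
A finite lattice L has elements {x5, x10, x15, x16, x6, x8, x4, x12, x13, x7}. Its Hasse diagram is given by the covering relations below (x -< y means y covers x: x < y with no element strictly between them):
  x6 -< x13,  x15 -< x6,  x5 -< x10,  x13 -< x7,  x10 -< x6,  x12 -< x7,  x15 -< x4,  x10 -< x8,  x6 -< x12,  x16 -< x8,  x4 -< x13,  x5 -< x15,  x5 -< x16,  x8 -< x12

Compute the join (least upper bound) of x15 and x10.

Common upper bounds of {x15, x10}: x12, x13, x6, x7.
The least among these is x6.

x6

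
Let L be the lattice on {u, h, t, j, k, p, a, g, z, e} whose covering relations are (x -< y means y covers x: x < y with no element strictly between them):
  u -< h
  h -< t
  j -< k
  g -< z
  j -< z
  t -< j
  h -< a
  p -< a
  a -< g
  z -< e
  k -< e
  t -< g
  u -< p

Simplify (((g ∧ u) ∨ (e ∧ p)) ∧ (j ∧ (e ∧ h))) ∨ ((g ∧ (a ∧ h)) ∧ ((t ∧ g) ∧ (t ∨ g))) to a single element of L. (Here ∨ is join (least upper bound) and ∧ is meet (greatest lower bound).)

h

g ∧ u = u
e ∧ p = p
u ∨ p = p
e ∧ h = h
j ∧ h = h
p ∧ h = u
a ∧ h = h
g ∧ h = h
t ∧ g = t
t ∨ g = g
t ∧ g = t
h ∧ t = h
u ∨ h = h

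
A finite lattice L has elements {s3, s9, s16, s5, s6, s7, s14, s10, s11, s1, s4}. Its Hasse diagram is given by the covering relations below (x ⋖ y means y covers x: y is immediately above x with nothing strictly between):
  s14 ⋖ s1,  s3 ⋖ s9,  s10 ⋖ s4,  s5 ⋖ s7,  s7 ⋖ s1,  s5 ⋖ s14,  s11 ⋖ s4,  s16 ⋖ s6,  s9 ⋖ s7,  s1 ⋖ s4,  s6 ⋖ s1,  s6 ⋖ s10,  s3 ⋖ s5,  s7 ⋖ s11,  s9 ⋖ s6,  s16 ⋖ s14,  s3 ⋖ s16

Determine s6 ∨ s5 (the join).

s1

Common upper bounds of {s6, s5}: s1, s4.
The least among these is s1.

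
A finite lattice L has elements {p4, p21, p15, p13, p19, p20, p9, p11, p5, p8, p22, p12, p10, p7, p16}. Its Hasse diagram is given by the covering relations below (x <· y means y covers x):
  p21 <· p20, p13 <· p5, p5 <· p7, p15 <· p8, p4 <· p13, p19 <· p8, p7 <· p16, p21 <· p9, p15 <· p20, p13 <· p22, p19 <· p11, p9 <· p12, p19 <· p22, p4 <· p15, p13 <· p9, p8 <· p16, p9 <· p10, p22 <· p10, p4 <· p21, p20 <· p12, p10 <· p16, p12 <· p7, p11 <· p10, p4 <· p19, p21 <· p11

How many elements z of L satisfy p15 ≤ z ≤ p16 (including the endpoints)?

6

The interval [p15, p16] = {p12, p15, p16, p20, p7, p8}, which has 6 elements.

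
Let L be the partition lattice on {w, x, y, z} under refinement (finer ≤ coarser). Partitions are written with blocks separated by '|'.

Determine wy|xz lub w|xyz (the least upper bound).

Common upper bounds of {wy|xz, w|xyz}: wxyz.
The least among these is wxyz.

wxyz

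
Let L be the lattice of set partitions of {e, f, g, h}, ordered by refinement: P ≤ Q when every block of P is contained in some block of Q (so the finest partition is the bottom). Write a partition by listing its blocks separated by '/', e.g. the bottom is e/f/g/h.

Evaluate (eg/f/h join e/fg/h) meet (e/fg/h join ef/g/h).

eg/f/h ∨ e/fg/h = efg/h
e/fg/h ∨ ef/g/h = efg/h
efg/h ∧ efg/h = efg/h

efg/h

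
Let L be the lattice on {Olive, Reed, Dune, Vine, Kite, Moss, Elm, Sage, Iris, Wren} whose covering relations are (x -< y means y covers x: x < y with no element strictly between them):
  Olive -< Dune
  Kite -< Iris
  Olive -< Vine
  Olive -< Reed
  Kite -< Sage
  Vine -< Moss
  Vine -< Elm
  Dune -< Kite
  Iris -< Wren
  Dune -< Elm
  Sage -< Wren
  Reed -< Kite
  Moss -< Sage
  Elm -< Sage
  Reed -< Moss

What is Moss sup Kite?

Common upper bounds of {Moss, Kite}: Sage, Wren.
The least among these is Sage.

Sage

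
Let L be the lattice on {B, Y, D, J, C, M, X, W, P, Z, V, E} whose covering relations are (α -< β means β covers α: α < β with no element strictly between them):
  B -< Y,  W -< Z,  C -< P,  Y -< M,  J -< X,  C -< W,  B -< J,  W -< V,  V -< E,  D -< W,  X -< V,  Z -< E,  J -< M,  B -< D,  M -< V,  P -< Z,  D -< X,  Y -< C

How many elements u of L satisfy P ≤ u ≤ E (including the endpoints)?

3

The interval [P, E] = {E, P, Z}, which has 3 elements.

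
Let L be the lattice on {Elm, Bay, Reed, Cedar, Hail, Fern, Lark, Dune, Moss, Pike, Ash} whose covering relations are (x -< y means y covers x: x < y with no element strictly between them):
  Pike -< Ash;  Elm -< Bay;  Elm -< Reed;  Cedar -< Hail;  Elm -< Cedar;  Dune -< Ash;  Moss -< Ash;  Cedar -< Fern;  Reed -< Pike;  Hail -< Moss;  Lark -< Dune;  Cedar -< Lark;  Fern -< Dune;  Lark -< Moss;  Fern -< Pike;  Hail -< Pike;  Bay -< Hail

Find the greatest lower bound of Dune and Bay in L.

Common lower bounds of {Dune, Bay}: Elm.
The greatest among these is Elm.

Elm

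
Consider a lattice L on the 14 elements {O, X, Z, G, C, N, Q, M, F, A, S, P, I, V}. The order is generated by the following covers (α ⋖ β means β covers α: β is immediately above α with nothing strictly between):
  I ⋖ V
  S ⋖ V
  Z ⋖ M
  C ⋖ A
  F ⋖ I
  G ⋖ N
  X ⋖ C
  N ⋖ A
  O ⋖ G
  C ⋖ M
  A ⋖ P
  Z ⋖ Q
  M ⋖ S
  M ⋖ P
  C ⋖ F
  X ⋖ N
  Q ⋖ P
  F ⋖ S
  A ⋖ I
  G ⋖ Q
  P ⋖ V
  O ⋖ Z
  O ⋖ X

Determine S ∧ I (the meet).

Common lower bounds of {S, I}: C, F, O, X.
The greatest among these is F.

F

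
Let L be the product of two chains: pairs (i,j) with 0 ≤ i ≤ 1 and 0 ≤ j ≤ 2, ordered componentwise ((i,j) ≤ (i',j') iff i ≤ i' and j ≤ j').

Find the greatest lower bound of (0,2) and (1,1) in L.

(0,1)

Common lower bounds of {(0,2), (1,1)}: (0,0), (0,1).
The greatest among these is (0,1).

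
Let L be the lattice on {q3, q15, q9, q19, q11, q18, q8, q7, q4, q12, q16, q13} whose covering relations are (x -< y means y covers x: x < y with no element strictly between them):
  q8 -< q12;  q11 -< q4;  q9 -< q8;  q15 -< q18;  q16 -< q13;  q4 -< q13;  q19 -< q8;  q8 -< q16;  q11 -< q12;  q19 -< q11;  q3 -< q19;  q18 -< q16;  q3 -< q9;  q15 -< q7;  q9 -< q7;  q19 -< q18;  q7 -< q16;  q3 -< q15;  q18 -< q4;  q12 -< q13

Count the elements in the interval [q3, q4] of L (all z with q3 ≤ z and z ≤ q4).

6

The interval [q3, q4] = {q11, q15, q18, q19, q3, q4}, which has 6 elements.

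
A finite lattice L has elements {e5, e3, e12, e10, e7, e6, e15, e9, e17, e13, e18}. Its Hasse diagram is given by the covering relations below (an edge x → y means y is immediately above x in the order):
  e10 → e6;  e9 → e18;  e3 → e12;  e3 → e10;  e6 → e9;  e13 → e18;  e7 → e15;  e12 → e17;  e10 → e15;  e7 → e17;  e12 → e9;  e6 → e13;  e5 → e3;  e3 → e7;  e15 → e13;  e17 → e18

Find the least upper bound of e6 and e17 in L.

Common upper bounds of {e6, e17}: e18.
The least among these is e18.

e18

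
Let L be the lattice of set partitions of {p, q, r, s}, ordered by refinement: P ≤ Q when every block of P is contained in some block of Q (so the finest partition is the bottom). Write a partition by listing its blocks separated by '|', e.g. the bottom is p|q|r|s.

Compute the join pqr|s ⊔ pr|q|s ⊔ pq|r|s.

pqr|s

The join of pqr|s, pr|q|s, pq|r|s merges any blocks that overlap across the partitions, giving pqr|s.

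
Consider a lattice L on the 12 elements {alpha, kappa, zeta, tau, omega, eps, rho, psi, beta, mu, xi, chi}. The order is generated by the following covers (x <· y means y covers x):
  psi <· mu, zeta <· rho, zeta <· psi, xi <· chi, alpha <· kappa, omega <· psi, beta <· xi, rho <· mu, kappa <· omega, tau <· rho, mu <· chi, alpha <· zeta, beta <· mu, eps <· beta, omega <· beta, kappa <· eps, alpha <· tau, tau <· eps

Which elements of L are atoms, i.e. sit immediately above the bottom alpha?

kappa, tau, zeta

The atoms are exactly the elements that cover alpha: kappa, tau, zeta.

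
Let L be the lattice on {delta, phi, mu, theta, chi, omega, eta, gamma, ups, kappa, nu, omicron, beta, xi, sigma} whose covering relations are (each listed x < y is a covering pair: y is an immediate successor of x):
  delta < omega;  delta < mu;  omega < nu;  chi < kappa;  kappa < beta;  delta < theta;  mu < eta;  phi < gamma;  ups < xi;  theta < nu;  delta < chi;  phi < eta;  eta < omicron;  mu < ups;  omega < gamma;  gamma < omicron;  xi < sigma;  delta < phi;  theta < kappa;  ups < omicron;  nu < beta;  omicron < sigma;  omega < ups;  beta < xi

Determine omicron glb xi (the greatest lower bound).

ups

Common lower bounds of {omicron, xi}: delta, mu, omega, ups.
The greatest among these is ups.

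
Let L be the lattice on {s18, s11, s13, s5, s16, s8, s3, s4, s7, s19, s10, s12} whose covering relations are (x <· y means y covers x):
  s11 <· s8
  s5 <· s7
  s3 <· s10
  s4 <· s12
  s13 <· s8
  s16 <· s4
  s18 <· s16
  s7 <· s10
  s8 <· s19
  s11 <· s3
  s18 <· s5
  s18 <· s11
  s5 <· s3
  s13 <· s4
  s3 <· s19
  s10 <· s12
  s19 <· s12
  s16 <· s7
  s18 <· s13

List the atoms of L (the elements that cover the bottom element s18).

s11, s13, s16, s5

The atoms are exactly the elements that cover s18: s11, s13, s16, s5.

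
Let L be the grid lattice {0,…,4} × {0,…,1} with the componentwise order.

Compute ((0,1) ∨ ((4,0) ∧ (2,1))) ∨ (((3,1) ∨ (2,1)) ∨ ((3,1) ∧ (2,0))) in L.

(3,1)

(4,0) ∧ (2,1) = (2,0)
(0,1) ∨ (2,0) = (2,1)
(3,1) ∨ (2,1) = (3,1)
(3,1) ∧ (2,0) = (2,0)
(3,1) ∨ (2,0) = (3,1)
(2,1) ∨ (3,1) = (3,1)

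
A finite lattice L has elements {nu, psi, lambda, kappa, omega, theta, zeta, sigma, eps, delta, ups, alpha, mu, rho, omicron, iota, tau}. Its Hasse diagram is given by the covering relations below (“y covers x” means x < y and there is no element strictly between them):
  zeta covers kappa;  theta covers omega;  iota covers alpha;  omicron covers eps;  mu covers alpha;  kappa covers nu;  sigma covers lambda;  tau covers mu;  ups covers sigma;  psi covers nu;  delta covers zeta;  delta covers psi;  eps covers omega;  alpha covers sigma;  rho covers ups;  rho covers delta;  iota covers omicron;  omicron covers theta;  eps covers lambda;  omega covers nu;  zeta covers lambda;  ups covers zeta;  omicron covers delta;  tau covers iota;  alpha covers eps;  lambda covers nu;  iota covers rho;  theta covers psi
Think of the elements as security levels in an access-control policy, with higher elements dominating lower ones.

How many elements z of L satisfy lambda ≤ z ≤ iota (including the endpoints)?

10

The interval [lambda, iota] = {alpha, delta, eps, iota, lambda, omicron, rho, sigma, ups, zeta}, which has 10 elements.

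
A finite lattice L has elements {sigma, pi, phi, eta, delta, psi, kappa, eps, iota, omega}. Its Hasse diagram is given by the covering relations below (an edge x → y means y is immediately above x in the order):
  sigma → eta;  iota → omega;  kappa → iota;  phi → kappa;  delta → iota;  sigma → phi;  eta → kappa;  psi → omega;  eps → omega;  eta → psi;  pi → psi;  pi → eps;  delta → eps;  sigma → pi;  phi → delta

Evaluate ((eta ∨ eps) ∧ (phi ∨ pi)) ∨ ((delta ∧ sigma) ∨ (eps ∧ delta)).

eps

eta ∨ eps = omega
phi ∨ pi = eps
omega ∧ eps = eps
delta ∧ sigma = sigma
eps ∧ delta = delta
sigma ∨ delta = delta
eps ∨ delta = eps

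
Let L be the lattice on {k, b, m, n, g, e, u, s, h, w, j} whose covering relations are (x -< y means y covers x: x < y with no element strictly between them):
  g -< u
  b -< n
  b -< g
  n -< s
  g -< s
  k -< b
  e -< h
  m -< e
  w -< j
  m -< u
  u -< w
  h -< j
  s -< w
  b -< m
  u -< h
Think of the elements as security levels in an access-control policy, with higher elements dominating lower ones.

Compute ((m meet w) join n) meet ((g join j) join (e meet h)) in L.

w

m ∧ w = m
m ∨ n = w
g ∨ j = j
e ∧ h = e
j ∨ e = j
w ∧ j = w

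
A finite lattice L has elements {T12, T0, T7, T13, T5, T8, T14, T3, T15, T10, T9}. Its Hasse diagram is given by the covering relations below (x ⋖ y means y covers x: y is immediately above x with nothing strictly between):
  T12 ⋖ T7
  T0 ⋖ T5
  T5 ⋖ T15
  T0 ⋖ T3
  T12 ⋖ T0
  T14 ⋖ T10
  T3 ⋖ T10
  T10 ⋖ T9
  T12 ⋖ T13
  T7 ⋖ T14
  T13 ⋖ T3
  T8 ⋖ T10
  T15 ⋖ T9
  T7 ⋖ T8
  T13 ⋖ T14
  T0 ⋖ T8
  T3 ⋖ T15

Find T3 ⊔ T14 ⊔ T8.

Common upper bounds of {T3, T14, T8}: T10, T9.
The least among these is T10.

T10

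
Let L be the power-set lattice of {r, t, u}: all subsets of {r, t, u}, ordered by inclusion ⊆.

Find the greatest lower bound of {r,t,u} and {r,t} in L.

{r,t}

Under ⊆, meet is intersection: {r,t,u} ∩ {r,t} = {r,t}.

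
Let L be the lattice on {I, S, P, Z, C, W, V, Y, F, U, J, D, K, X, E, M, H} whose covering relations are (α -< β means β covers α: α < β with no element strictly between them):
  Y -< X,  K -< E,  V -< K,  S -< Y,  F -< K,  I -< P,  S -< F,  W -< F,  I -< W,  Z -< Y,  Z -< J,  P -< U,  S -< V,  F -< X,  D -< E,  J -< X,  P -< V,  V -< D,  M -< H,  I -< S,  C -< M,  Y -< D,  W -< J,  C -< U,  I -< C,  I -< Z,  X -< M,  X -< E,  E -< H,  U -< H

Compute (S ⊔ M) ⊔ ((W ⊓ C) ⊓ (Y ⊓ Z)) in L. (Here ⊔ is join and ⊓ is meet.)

M

S ∨ M = M
W ∧ C = I
Y ∧ Z = Z
I ∧ Z = I
M ∨ I = M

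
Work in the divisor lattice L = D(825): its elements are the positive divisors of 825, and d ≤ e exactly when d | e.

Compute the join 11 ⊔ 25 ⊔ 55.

In the divisibility order, the join is the least common multiple: lcm(11, 25, 55) = 275.

275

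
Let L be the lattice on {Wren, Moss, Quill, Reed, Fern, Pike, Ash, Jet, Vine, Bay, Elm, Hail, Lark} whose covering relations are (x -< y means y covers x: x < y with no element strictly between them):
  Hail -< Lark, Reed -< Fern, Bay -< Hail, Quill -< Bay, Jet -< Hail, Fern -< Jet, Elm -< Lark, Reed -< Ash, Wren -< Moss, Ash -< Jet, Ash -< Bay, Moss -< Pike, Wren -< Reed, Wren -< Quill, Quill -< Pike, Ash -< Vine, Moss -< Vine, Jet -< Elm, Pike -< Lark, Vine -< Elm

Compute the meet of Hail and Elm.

Jet

Common lower bounds of {Hail, Elm}: Ash, Fern, Jet, Reed, Wren.
The greatest among these is Jet.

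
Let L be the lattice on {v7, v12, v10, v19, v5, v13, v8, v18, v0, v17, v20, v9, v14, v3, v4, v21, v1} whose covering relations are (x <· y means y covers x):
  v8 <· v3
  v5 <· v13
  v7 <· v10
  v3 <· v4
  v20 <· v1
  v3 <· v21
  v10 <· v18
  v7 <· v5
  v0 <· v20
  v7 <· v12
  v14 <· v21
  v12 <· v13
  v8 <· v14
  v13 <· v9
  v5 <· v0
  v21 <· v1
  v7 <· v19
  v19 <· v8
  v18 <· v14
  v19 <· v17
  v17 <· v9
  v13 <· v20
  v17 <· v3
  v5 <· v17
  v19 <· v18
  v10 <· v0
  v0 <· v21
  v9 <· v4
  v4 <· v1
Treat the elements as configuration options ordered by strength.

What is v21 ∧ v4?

Common lower bounds of {v21, v4}: v17, v19, v3, v5, v7, v8.
The greatest among these is v3.

v3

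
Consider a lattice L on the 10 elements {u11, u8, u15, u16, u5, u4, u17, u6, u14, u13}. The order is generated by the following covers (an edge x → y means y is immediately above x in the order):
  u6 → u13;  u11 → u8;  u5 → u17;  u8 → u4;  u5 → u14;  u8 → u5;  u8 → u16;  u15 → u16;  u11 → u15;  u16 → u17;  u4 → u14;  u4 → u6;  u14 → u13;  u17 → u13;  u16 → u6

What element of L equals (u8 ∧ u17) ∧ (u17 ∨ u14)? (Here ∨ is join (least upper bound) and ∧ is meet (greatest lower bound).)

u8

u8 ∧ u17 = u8
u17 ∨ u14 = u13
u8 ∧ u13 = u8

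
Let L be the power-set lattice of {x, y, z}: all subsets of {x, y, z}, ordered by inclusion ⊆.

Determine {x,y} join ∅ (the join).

Under ⊆, join is union: {x,y} ∪ ∅ = {x,y}.

{x,y}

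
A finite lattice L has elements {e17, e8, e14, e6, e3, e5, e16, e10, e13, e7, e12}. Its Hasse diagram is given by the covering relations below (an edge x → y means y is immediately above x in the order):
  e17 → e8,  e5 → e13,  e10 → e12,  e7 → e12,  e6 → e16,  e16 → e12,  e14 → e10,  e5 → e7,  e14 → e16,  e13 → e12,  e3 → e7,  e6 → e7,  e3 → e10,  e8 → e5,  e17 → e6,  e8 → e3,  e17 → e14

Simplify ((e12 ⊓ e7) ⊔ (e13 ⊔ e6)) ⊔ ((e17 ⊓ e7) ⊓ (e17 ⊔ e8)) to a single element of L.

e12

e12 ∧ e7 = e7
e13 ∨ e6 = e12
e7 ∨ e12 = e12
e17 ∧ e7 = e17
e17 ∨ e8 = e8
e17 ∧ e8 = e17
e12 ∨ e17 = e12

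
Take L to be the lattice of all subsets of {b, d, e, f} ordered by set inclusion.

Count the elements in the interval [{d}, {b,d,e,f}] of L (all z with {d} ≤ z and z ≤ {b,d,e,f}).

8

The interval [{d}, {b,d,e,f}] = {{b,d,e,f}, {b,d,e}, {b,d,f}, {b,d}, {d,e,f}, {d,e}, {d,f}, {d}}, which has 8 elements.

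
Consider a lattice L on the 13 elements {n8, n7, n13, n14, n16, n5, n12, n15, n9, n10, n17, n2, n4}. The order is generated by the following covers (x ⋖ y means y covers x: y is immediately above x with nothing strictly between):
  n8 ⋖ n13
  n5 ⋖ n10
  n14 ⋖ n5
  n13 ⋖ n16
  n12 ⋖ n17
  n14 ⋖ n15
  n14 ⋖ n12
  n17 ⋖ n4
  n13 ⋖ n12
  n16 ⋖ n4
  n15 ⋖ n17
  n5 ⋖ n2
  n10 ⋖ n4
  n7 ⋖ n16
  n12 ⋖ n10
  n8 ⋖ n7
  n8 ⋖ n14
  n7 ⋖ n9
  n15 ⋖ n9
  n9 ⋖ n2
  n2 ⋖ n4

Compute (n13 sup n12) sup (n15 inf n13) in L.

n12

n13 ∨ n12 = n12
n15 ∧ n13 = n8
n12 ∨ n8 = n12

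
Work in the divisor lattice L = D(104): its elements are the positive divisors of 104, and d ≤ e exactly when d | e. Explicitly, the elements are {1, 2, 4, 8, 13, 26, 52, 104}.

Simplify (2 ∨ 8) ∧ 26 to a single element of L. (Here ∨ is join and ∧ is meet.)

2

2 ∨ 8 = 8
8 ∧ 26 = 2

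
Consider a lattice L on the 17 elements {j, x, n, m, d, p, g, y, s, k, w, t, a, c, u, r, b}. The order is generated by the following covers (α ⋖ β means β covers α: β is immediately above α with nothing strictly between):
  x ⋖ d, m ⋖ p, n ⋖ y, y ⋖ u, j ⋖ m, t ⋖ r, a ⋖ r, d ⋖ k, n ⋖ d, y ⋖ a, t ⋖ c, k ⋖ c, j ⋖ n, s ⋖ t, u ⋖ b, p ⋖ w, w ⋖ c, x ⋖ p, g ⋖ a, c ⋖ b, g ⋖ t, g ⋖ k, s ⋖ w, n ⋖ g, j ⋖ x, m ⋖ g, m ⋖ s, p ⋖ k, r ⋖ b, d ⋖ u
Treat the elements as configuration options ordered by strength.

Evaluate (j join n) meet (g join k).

j ∨ n = n
g ∨ k = k
n ∧ k = n

n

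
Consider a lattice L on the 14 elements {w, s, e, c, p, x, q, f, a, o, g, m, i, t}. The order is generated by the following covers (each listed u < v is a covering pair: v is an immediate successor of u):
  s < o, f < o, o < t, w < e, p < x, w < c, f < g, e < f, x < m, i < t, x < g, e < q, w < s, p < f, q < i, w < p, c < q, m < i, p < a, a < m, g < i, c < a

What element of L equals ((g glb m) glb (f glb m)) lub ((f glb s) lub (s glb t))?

o

g ∧ m = x
f ∧ m = p
x ∧ p = p
f ∧ s = w
s ∧ t = s
w ∨ s = s
p ∨ s = o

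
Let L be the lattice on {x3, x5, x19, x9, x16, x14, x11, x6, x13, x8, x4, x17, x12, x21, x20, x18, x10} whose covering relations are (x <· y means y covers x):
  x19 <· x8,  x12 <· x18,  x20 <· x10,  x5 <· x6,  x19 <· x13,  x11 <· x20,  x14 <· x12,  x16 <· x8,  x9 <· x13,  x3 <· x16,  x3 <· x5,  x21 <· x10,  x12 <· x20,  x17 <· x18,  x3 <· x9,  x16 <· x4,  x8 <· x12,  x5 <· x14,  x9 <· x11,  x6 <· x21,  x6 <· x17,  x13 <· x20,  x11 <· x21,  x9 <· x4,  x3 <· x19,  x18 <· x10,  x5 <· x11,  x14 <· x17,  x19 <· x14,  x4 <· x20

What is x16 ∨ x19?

x8

Common upper bounds of {x16, x19}: x10, x12, x18, x20, x8.
The least among these is x8.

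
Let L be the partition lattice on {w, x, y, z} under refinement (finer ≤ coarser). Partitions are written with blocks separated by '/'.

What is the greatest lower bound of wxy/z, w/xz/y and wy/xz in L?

w/x/y/z

The meet (common refinement) of wxy/z, w/xz/y, wy/xz intersects blocks pairwise, giving w/x/y/z.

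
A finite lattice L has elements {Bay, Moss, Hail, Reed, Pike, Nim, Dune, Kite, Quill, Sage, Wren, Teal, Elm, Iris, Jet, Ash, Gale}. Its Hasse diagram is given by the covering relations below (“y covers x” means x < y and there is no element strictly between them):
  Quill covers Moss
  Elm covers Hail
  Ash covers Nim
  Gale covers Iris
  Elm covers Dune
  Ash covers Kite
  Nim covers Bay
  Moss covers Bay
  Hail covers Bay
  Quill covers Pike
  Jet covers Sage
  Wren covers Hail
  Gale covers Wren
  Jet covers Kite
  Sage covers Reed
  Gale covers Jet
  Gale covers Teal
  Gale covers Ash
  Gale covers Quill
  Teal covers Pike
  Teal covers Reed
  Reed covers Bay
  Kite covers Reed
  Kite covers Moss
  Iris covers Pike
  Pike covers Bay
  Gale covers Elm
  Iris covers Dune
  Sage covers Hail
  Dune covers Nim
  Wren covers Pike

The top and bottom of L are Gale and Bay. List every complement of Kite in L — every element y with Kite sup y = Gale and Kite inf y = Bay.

Dune, Elm, Iris, Pike, Wren

Need y with Kite ∨ y = Gale and Kite ∧ y = Bay.
Checking each element gives: Dune, Elm, Iris, Pike, Wren.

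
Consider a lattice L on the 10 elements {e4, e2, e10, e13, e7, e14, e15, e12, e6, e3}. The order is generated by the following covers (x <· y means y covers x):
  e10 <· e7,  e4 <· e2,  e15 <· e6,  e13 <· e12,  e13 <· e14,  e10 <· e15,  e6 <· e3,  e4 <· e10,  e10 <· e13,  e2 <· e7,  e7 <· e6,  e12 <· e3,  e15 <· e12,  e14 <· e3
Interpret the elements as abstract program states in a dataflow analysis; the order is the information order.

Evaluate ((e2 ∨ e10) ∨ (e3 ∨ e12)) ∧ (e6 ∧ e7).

e2 ∨ e10 = e7
e3 ∨ e12 = e3
e7 ∨ e3 = e3
e6 ∧ e7 = e7
e3 ∧ e7 = e7

e7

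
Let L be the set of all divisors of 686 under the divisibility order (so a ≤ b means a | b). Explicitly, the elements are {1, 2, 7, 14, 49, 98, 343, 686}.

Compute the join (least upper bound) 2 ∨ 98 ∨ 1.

In the divisibility order, the join is the least common multiple: lcm(2, 98, 1) = 98.

98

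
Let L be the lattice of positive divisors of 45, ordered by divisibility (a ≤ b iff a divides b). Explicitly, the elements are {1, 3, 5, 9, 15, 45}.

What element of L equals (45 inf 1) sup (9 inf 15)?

3

45 ∧ 1 = 1
9 ∧ 15 = 3
1 ∨ 3 = 3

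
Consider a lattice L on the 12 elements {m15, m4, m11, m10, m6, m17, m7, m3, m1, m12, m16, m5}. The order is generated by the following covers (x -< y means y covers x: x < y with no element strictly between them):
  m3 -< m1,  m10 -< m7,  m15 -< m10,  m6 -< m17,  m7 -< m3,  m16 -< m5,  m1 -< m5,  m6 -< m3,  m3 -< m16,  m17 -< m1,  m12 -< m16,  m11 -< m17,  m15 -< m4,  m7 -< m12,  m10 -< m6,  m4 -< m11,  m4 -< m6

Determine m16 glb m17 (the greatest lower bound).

m6

Common lower bounds of {m16, m17}: m10, m15, m4, m6.
The greatest among these is m6.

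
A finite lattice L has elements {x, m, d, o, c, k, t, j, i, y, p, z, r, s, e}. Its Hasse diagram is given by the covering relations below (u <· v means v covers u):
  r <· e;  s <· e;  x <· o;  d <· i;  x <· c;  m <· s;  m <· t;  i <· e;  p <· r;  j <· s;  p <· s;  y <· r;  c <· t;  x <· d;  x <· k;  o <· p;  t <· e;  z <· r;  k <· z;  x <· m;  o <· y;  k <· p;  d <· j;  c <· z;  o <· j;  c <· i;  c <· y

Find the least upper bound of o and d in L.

j

Common upper bounds of {o, d}: e, j, s.
The least among these is j.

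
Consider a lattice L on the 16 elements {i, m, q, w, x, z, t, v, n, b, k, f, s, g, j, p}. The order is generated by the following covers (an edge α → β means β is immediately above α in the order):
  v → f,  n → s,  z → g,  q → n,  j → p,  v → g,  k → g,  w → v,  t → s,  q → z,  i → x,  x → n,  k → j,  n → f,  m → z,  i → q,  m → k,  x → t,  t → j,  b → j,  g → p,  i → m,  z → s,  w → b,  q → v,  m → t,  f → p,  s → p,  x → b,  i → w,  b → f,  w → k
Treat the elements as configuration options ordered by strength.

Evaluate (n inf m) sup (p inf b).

n ∧ m = i
p ∧ b = b
i ∨ b = b

b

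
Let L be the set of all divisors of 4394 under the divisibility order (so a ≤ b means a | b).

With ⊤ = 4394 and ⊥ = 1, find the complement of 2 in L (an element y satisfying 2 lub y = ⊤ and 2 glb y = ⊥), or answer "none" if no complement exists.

2197

Need y with 2 ∨ y = 4394 and 2 ∧ y = 1.
Checking each element gives: 2197.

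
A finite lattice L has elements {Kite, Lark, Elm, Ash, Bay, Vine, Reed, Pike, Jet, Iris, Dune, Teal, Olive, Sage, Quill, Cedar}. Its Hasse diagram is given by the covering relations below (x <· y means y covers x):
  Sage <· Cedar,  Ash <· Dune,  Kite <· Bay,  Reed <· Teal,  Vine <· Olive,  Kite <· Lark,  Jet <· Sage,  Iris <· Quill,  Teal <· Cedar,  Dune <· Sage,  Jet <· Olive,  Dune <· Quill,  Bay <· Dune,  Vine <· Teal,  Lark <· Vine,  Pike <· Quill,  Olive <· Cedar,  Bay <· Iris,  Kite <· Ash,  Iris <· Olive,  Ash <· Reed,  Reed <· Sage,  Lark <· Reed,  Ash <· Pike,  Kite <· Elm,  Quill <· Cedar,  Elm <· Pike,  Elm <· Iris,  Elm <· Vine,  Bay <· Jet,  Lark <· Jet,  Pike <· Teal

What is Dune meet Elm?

Common lower bounds of {Dune, Elm}: Kite.
The greatest among these is Kite.

Kite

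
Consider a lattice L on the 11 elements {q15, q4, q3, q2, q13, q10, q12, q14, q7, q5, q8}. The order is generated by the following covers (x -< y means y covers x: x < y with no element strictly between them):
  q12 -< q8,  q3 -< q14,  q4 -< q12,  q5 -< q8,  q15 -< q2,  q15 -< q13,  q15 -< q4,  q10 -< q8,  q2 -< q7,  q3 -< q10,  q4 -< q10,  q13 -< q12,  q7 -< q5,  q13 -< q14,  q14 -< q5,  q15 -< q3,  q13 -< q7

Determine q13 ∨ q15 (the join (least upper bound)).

q13

Common upper bounds of {q13, q15}: q12, q13, q14, q5, q7, q8.
The least among these is q13.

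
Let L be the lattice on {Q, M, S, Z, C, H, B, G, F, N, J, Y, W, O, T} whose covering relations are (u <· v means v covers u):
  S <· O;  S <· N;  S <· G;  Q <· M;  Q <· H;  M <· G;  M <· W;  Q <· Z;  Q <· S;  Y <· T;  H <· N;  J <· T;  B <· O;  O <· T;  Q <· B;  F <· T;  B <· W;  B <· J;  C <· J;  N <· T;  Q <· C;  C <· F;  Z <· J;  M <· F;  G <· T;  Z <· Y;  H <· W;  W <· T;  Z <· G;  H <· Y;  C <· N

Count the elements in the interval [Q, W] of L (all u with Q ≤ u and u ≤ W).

5

The interval [Q, W] = {B, H, M, Q, W}, which has 5 elements.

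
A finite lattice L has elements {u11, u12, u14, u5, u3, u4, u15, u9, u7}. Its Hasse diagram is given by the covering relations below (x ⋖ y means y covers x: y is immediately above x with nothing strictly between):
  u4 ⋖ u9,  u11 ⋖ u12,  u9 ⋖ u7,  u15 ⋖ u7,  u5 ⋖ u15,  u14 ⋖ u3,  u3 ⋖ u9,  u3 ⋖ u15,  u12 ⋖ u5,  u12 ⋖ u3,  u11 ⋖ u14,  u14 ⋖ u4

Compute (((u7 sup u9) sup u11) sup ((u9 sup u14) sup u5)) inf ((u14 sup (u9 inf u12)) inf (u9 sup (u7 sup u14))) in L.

u7 ∨ u9 = u7
u7 ∨ u11 = u7
u9 ∨ u14 = u9
u9 ∨ u5 = u7
u7 ∨ u7 = u7
u9 ∧ u12 = u12
u14 ∨ u12 = u3
u7 ∨ u14 = u7
u9 ∨ u7 = u7
u3 ∧ u7 = u3
u7 ∧ u3 = u3

u3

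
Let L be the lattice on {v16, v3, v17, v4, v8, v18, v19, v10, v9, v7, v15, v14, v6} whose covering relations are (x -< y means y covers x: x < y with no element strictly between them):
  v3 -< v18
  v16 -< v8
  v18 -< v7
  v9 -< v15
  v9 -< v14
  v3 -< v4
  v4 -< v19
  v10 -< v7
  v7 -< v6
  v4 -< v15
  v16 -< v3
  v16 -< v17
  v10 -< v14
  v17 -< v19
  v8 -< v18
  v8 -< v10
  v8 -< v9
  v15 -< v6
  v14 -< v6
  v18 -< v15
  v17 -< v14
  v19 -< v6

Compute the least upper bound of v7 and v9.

Common upper bounds of {v7, v9}: v6.
The least among these is v6.

v6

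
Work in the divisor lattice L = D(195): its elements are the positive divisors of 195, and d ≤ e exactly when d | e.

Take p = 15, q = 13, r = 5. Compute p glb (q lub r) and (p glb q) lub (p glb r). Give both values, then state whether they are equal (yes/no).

q lub r = 65, so p glb (q lub r) = 15 glb 65 = 5.
p glb q = 1 and p glb r = 5, so (p glb q) lub (p glb r) = 1 lub 5 = 5.
Equal: yes.

5; 5; yes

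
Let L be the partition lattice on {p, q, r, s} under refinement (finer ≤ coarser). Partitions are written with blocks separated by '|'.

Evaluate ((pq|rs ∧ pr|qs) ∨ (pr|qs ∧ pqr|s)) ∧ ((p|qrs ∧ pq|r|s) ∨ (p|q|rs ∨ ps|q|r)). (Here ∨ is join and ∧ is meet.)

pq|rs ∧ pr|qs = p|q|r|s
pr|qs ∧ pqr|s = pr|q|s
p|q|r|s ∨ pr|q|s = pr|q|s
p|qrs ∧ pq|r|s = p|q|r|s
p|q|rs ∨ ps|q|r = prs|q
p|q|r|s ∨ prs|q = prs|q
pr|q|s ∧ prs|q = pr|q|s

pr|q|s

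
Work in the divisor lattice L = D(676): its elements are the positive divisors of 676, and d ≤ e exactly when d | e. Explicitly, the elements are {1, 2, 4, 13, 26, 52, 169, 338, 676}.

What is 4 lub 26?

In the divisibility order, the join is the least common multiple: lcm(4, 26) = 52.

52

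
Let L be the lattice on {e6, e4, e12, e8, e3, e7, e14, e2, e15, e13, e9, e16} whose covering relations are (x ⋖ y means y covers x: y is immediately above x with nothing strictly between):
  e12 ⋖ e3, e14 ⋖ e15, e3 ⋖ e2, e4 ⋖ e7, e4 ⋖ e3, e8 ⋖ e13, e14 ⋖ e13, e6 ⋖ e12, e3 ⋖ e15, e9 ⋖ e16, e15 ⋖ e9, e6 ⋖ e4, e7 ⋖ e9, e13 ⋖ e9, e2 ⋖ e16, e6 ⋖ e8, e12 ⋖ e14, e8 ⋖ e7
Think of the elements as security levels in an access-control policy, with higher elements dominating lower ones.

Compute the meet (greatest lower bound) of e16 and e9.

e9

Common lower bounds of {e16, e9}: e12, e13, e14, e15, e3, e4, e6, e7, e8, e9.
The greatest among these is e9.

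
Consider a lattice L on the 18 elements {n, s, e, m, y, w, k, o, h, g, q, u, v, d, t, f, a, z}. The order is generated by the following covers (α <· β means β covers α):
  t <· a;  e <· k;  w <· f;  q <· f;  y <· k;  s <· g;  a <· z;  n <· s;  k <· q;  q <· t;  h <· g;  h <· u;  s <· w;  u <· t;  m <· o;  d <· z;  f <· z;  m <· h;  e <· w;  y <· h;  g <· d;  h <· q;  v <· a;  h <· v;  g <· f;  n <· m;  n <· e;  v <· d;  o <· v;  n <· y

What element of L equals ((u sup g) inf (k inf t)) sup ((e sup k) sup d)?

u ∨ g = z
k ∧ t = k
z ∧ k = k
e ∨ k = k
k ∨ d = z
k ∨ z = z

z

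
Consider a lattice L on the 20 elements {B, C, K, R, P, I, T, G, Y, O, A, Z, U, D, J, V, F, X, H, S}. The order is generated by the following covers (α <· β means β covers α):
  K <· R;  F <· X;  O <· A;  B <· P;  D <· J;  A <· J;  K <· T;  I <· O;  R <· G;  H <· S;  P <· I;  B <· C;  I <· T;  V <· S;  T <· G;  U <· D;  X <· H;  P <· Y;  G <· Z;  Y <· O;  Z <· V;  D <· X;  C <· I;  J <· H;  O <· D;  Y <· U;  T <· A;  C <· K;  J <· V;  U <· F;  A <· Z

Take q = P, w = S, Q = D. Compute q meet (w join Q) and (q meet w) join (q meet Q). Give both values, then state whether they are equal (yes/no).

P; P; yes

w join Q = S, so q meet (w join Q) = P meet S = P.
q meet w = P and q meet Q = P, so (q meet w) join (q meet Q) = P join P = P.
Equal: yes.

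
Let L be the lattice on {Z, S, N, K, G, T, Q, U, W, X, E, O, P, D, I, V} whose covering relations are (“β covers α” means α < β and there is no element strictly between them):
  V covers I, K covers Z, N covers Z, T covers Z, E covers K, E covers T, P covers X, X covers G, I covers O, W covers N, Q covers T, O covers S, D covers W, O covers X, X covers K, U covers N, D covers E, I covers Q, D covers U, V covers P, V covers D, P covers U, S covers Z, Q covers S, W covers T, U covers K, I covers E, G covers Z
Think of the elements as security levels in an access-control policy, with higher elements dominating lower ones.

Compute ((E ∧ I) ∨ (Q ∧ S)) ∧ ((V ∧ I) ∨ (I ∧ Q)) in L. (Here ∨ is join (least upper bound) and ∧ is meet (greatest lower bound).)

I

E ∧ I = E
Q ∧ S = S
E ∨ S = I
V ∧ I = I
I ∧ Q = Q
I ∨ Q = I
I ∧ I = I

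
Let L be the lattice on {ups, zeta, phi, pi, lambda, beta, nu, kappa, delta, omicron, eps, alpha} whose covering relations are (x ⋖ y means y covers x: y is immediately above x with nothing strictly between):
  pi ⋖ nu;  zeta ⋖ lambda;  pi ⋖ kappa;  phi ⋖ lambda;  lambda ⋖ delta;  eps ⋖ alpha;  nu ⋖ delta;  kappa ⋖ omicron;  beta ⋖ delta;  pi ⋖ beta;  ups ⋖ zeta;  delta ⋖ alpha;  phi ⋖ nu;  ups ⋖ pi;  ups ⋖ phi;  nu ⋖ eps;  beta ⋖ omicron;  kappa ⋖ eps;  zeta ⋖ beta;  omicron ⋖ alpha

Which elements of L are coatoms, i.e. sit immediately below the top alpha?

delta, eps, omicron

The coatoms are exactly the elements covered by alpha: delta, eps, omicron.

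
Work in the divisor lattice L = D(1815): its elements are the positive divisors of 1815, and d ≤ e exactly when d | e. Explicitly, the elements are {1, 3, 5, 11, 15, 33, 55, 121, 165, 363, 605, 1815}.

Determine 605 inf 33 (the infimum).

11

Common lower bounds of {605, 33}: 1, 11.
The greatest among these is 11.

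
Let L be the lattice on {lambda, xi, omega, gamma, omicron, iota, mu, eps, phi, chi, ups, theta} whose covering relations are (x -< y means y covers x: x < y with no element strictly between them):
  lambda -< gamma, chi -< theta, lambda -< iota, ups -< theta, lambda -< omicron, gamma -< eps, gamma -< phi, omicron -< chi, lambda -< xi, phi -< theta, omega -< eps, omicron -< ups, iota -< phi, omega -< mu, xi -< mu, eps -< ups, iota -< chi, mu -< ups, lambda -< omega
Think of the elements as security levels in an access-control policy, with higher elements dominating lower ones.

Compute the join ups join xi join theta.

Common upper bounds of {ups, xi, theta}: theta.
The least among these is theta.

theta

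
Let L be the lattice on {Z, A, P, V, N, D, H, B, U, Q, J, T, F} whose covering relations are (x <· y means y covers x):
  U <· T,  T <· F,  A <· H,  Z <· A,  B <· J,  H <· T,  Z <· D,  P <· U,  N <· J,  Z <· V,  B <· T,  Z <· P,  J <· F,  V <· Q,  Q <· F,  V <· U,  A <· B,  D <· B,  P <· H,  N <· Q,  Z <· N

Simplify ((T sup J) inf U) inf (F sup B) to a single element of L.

U

T ∨ J = F
F ∧ U = U
F ∨ B = F
U ∧ F = U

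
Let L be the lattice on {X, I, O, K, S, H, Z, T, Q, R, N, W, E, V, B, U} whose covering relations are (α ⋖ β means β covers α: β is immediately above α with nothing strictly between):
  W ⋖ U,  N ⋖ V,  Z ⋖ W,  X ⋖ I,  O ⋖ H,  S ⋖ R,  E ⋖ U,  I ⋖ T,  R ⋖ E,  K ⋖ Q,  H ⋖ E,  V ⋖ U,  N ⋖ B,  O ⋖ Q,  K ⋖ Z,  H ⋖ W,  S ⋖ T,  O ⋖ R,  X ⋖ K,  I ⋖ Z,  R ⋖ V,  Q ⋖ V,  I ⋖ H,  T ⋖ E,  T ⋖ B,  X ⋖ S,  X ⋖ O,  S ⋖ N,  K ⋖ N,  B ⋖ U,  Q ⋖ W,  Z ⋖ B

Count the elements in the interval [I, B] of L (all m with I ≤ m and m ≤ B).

The interval [I, B] = {B, I, T, Z}, which has 4 elements.

4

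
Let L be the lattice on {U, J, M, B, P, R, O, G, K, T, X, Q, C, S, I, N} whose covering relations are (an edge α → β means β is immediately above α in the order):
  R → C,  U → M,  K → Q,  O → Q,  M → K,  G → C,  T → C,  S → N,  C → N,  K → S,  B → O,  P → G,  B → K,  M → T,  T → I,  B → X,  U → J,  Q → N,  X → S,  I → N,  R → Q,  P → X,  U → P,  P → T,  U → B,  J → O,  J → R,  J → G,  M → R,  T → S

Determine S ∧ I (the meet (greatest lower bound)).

Common lower bounds of {S, I}: M, P, T, U.
The greatest among these is T.

T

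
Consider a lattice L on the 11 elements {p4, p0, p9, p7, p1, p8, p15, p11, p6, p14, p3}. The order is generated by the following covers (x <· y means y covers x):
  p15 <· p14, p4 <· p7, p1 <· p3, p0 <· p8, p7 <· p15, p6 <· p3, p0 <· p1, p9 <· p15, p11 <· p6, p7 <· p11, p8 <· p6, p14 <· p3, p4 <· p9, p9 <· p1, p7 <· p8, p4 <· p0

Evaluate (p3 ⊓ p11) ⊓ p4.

p3 ∧ p11 = p11
p11 ∧ p4 = p4

p4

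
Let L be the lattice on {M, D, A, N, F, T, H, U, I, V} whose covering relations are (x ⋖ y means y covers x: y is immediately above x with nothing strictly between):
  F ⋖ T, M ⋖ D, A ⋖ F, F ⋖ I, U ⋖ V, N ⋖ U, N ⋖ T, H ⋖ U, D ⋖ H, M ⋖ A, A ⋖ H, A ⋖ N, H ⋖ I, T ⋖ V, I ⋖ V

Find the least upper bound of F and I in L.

Common upper bounds of {F, I}: I, V.
The least among these is I.

I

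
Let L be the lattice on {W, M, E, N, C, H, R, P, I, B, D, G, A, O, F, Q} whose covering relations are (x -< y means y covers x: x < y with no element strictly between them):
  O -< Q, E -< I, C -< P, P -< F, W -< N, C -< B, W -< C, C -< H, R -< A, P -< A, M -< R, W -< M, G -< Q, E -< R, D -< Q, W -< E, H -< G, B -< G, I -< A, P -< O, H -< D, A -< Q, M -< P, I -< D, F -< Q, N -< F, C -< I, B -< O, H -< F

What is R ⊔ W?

R

Common upper bounds of {R, W}: A, Q, R.
The least among these is R.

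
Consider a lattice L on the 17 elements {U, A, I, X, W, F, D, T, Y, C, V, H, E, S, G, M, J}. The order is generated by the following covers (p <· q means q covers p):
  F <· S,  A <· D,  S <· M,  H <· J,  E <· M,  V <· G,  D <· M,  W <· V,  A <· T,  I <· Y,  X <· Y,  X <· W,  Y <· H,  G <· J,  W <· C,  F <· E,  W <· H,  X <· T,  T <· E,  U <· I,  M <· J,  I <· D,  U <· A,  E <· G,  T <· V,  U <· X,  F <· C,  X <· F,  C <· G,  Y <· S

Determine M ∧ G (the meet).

E

Common lower bounds of {M, G}: A, E, F, T, U, X.
The greatest among these is E.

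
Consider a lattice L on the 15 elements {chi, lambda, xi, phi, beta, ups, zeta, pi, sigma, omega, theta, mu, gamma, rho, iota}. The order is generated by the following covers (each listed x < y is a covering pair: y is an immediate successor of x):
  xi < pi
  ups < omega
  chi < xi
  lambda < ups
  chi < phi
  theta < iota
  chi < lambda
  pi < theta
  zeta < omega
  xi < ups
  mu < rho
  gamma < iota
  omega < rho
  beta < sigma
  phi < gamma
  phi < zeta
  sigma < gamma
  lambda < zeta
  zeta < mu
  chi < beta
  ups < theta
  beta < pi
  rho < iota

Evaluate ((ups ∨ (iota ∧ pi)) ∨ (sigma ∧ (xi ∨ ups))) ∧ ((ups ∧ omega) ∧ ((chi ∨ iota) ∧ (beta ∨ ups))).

ups

iota ∧ pi = pi
ups ∨ pi = theta
xi ∨ ups = ups
sigma ∧ ups = chi
theta ∨ chi = theta
ups ∧ omega = ups
chi ∨ iota = iota
beta ∨ ups = theta
iota ∧ theta = theta
ups ∧ theta = ups
theta ∧ ups = ups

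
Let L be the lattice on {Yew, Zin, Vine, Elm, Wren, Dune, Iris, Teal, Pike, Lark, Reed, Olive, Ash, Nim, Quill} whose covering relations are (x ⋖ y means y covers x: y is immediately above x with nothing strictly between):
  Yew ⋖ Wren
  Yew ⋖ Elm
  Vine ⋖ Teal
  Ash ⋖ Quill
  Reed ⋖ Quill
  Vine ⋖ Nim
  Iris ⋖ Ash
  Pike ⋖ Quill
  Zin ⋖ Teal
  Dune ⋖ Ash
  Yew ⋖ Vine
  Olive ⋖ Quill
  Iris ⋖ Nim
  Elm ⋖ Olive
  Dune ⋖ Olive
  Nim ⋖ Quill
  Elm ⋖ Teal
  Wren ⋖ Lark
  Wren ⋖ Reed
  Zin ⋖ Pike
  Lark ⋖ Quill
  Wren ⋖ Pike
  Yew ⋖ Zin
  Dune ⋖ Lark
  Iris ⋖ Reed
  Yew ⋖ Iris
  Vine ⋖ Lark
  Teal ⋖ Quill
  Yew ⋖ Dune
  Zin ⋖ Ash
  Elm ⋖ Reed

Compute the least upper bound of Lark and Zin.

Common upper bounds of {Lark, Zin}: Quill.
The least among these is Quill.

Quill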